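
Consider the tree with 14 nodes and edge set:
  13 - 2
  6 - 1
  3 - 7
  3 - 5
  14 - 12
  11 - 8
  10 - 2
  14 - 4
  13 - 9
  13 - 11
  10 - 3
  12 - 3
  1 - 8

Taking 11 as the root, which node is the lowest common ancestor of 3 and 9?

Ancestors of 3 (toward the root): 3, 10, 2, 13, 11.
Ancestors of 9: 9, 13, 11.
The deepest node appearing in both lists is 13.

13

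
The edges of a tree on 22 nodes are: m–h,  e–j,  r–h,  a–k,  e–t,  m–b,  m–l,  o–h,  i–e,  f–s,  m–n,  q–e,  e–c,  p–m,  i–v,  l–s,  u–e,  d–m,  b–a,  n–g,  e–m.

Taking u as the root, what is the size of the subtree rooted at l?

The subtree rooted at l contains: l, s, f — 3 nodes.

3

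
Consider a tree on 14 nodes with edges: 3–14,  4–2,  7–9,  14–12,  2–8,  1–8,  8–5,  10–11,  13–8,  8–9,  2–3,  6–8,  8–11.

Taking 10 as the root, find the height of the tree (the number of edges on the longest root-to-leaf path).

6

12 sits deepest: 10 – 11 – 8 – 2 – 3 – 14 – 12 — 6 edges from the root.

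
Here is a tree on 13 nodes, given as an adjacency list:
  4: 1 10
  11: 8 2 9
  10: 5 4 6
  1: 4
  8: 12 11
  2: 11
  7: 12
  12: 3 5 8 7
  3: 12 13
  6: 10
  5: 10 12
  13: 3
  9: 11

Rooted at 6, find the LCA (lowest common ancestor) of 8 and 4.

Ancestors of 8 (toward the root): 8, 12, 5, 10, 6.
Ancestors of 4: 4, 10, 6.
The deepest node appearing in both lists is 10.

10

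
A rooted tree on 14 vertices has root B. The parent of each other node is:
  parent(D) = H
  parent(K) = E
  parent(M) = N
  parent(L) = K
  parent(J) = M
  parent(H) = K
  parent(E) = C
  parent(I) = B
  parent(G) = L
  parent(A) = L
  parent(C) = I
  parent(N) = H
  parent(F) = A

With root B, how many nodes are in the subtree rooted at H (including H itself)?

5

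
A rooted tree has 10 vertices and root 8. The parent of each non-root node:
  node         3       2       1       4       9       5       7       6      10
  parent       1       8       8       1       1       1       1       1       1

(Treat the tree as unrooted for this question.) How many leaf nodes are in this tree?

8

Exactly 8 nodes have a single neighbour: 2, 3, 4, 5, 6, 7, 9, 10.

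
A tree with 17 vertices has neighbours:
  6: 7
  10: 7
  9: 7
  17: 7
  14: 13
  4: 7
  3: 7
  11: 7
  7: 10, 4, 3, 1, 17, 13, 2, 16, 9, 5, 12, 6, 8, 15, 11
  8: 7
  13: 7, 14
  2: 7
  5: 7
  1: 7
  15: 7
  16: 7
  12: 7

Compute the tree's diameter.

BFS from 14 reaches 11 last, at distance 3; BFS from 11 confirms no node is farther.
Path: 14 – 13 – 7 – 11.

3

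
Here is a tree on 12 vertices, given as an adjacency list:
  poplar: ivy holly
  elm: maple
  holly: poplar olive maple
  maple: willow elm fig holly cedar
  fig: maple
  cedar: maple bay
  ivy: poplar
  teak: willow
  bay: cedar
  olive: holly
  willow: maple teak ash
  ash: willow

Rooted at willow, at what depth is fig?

Climbing from fig to the root: fig – maple – willow. That's 2 steps.

2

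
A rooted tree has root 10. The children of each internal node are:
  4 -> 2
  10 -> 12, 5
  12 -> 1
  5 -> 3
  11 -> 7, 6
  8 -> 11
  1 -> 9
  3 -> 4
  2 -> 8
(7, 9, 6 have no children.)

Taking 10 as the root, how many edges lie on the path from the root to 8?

5

Path from 10 to 8: 10 – 5 – 3 – 4 – 2 – 8, which has 5 edges.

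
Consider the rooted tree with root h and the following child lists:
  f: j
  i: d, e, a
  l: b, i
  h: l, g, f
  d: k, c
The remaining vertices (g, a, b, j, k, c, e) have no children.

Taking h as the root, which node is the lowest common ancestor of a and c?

Path a→root: a i l h; path c→root: c d i l h.
First common node: i.

i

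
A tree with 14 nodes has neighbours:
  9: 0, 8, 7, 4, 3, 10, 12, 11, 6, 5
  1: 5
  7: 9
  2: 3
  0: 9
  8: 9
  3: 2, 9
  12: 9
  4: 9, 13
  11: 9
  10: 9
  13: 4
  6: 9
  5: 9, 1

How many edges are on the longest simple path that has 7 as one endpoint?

3

Distances from 7 peak at 3, attained at 13 (1, 2 also at distance 3).
7-9-4-13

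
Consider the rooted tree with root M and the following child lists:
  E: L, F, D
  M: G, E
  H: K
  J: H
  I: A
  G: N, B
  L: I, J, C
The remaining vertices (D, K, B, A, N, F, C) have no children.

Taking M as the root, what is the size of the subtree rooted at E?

The subtree rooted at E contains: E, L, D, F, C, J, I, H, A, K — 10 nodes.

10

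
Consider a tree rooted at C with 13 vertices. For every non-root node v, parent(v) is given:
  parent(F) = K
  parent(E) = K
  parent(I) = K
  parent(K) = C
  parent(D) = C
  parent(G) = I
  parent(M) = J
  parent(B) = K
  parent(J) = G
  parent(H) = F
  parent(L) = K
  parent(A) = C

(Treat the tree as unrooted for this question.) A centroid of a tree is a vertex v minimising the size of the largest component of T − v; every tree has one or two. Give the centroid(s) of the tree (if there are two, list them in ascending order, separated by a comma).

K

If K is removed the pieces have sizes 4, 3, 2, 1, 1, 1, all ≤ ⌊13/2⌋ = 6.
No neighbour of K does as well, so K is the unique centroid.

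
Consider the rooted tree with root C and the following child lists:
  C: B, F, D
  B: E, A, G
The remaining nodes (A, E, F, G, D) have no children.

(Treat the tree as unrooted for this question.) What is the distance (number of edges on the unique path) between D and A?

3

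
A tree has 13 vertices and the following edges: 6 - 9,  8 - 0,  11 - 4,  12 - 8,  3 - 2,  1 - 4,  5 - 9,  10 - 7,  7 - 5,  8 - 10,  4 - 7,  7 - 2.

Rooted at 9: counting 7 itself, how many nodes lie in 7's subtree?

10

7's subtree: {7, 4, 10, 2, 11, 1, 8, 3, 0, 12}, size 10.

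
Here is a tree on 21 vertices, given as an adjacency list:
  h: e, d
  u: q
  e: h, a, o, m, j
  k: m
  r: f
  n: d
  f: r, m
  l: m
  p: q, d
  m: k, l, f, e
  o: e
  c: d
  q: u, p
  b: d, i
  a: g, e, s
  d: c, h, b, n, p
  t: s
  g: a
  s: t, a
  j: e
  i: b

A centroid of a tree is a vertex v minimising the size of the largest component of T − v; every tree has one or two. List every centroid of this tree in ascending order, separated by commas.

e

Delete e: the remaining components have sizes 9, 5, 4, 1, 1. Max 9 ≤ 10, so e is a centroid.
Every other node leaves some component of size > 10, so the centroid is unique.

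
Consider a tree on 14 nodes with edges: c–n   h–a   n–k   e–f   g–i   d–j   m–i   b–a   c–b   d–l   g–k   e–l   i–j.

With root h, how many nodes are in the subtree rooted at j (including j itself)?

5

j's subtree: {j, d, l, e, f}, size 5.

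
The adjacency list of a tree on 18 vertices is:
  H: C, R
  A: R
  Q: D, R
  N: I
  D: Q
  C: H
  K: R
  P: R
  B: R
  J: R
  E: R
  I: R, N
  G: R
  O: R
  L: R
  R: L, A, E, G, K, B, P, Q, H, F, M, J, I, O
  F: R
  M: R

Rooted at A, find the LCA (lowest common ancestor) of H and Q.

R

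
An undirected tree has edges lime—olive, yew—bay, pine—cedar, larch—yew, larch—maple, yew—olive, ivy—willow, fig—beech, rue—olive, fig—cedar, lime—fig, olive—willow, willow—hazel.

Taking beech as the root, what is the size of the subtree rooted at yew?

Descendants of yew (including itself): yew, larch, bay, maple. That's 4.

4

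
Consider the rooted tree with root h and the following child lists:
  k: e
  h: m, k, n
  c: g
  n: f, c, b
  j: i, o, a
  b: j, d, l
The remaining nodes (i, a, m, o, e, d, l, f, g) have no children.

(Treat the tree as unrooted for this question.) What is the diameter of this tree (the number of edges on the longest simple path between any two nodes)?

6

A longest path is e – k – h – n – b – j – o, with 6 edges.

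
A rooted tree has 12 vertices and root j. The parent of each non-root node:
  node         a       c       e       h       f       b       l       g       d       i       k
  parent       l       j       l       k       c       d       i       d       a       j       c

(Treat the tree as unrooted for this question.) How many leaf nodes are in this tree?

Degree-1 nodes: b, e, f, g, h — 5 of them.

5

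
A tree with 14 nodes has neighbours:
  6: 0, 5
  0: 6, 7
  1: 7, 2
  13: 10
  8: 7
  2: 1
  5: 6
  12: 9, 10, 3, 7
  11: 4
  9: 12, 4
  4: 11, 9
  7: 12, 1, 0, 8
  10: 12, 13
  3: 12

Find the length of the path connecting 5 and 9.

5

5 - 6 - 0 - 7 - 12 - 9: 5 edges.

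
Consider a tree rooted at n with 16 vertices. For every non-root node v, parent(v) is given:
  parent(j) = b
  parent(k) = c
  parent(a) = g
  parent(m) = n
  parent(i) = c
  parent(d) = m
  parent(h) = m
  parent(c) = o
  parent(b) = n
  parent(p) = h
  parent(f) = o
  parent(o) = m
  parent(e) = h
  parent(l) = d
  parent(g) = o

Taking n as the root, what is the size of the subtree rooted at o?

Descendants of o (including itself): o, g, c, f, a, k, i. That's 7.

7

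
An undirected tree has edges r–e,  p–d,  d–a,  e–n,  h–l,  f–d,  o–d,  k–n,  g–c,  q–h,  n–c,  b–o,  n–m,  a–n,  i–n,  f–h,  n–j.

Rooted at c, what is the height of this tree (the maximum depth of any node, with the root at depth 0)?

A deepest node is l, reached by c-n-a-d-f-h-l.
That path has 6 edges, so the height is 6.

6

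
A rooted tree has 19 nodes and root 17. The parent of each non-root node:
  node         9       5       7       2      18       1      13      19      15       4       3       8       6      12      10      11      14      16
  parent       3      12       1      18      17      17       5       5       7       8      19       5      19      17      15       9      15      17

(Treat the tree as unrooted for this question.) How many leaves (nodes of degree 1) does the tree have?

8

Degree-1 nodes: 2, 4, 6, 10, 11, 13, 14, 16 — 8 of them.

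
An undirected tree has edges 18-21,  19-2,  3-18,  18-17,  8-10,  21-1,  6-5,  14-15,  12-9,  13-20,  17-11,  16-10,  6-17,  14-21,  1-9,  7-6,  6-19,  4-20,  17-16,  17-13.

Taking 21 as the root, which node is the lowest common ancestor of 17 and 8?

17's ancestor chain is 17, 18, 21 and 8's is 8, 10, 16, 17, 18, 21; they first meet at 17.

17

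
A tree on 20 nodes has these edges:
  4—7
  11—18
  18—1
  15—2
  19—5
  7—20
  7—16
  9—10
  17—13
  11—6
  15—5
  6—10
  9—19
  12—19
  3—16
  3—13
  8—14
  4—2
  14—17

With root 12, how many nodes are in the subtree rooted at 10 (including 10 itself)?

Descendants of 10 (including itself): 10, 6, 11, 18, 1. That's 5.

5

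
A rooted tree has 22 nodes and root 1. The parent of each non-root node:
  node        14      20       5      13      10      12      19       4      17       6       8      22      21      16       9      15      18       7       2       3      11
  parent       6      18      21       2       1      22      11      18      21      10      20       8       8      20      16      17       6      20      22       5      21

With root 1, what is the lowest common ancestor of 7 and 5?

7's ancestor chain is 7, 20, 18, 6, 10, 1 and 5's is 5, 21, 8, 20, 18, 6, 10, 1; they first meet at 20.

20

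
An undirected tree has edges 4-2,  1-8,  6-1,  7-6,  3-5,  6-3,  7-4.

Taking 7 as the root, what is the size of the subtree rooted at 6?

6's subtree: {6, 3, 1, 5, 8}, size 5.

5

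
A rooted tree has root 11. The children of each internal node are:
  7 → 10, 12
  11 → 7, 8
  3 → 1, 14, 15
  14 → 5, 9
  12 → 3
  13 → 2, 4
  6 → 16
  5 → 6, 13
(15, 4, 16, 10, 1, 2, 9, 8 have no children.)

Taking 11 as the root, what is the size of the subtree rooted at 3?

The subtree rooted at 3 contains: 3, 14, 1, 15, 5, 9, 6, 13, 16, 4, 2 — 11 nodes.

11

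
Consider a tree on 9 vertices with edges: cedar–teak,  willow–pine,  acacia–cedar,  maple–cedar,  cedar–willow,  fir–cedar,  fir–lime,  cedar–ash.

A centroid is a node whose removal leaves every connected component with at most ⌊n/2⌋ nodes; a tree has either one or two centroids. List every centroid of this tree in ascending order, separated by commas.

cedar

Removing cedar splits the tree into components of sizes 2, 2, 1, 1, 1, 1; the largest is 2 ≤ ⌊9/2⌋ = 4.
Every other node leaves some component of size > 4, so the centroid is unique.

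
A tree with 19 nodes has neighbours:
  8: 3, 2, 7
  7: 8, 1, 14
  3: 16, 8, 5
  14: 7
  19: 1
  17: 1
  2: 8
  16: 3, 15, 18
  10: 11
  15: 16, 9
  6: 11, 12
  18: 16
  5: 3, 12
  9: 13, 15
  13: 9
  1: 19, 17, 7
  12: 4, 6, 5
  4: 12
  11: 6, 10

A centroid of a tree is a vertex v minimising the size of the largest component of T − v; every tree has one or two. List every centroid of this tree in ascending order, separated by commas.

3

If 3 is removed the pieces have sizes 7, 6, 5, all ≤ ⌊19/2⌋ = 9.
Every other node leaves some component of size > 9, so the centroid is unique.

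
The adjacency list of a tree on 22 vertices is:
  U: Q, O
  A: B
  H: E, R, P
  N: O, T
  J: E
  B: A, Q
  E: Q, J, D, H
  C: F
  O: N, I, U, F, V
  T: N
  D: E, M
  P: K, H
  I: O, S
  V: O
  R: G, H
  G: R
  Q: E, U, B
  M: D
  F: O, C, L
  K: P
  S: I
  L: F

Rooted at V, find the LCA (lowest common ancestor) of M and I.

O

M's ancestor chain is M, D, E, Q, U, O, V and I's is I, O, V; they first meet at O.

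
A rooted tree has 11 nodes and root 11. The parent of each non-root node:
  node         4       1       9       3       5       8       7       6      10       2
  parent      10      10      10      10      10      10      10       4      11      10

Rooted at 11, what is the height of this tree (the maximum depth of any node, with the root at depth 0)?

3

A deepest node is 6, reached by 11–10–4–6.
That path has 3 edges, so the height is 3.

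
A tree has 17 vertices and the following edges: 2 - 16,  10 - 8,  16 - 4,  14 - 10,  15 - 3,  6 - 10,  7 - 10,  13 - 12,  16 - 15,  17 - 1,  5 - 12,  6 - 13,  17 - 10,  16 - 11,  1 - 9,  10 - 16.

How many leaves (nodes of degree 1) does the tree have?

9

The leaves are 2, 3, 4, 5, 7, 8, 9, 11, 14.
That is 9 leaves.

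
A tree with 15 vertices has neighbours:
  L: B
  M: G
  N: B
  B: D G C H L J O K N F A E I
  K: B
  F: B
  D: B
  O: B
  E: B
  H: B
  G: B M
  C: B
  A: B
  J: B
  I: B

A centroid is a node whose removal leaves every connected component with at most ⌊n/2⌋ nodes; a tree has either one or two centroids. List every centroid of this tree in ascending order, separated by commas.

Delete B: the remaining components have sizes 2, 1, 1, 1, 1, 1, 1, 1, 1, 1, 1, 1, 1. Max 2 ≤ 7, so B is a centroid.
No neighbour of B does as well, so B is the unique centroid.

B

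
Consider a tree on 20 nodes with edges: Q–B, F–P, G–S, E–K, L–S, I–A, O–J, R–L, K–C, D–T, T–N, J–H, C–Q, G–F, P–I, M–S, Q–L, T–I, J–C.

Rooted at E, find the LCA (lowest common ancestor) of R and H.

R's ancestor chain is R, L, Q, C, K, E and H's is H, J, C, K, E; they first meet at C.

C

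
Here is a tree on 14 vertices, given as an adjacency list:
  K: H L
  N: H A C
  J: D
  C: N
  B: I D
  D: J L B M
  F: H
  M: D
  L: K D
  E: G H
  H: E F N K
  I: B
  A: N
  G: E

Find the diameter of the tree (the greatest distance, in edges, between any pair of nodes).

BFS from I reaches A last, at distance 7; BFS from A confirms no node is farther.
Path: I–B–D–L–K–H–N–A.

7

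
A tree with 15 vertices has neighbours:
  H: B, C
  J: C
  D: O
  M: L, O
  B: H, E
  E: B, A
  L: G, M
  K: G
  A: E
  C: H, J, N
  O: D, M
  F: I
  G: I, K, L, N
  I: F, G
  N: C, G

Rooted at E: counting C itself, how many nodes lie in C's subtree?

11

The subtree rooted at C contains: C, J, N, G, K, I, L, F, M, O, D — 11 nodes.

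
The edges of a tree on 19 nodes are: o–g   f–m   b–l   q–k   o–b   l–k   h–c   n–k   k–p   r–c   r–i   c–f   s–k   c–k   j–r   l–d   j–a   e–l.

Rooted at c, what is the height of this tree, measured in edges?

The longest root-to-leaf path is c → k → l → b → o → g (5 edges).

5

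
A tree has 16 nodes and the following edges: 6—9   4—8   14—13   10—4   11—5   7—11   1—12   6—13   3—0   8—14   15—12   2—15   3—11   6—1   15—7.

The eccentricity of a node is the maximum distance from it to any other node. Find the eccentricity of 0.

A farthest node from 0 is 10.
The path 0-3-11-7-15-12-1-6-13-14-8-4-10 has 12 edges.

12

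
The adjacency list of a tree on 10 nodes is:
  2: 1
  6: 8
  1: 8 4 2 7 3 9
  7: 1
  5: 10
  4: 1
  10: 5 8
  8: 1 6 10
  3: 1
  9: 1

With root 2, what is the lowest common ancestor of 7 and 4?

1

Path 7→root: 7 1 2; path 4→root: 4 1 2.
First common node: 1.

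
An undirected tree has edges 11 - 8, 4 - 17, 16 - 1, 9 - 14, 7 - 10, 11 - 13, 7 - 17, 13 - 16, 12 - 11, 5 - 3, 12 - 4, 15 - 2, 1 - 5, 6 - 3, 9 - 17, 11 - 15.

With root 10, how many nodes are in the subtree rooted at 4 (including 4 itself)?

12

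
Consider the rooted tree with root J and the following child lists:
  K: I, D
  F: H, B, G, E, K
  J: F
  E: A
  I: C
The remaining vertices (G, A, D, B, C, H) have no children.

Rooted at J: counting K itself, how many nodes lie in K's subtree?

Descendants of K (including itself): K, I, D, C. That's 4.

4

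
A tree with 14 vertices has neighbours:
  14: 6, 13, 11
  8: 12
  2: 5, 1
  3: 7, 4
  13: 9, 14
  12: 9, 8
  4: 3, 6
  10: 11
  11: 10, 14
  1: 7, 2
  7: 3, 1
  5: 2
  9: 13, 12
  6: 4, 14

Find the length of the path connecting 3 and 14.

3 – 4 – 6 – 14: 3 edges.

3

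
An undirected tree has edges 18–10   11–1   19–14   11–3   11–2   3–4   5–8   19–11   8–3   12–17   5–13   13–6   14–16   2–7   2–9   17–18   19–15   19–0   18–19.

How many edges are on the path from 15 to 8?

Walking from 15: 15 – 19 – 11 – 3 – 8. Length 4.

4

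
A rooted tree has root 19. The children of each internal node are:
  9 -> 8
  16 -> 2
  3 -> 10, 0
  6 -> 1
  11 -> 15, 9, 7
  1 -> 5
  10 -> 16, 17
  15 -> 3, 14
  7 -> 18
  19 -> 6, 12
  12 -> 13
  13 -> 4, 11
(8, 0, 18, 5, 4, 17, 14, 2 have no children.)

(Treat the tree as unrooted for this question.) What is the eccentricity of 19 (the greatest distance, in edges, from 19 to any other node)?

8

Distances from 19 peak at 8, attained at 2.
19-12-13-11-15-3-10-16-2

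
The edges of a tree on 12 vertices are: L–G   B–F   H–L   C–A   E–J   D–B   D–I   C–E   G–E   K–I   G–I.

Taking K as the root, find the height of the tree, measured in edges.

A sits deepest: K → I → G → E → C → A — 5 edges from the root.

5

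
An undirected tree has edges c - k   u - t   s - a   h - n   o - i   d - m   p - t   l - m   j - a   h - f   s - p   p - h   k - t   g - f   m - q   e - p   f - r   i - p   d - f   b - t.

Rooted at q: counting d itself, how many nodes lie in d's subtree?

d's subtree: {d, f, h, g, r, p, n, t, i, e, s, k, b, u, o, a, c, j}, size 18.

18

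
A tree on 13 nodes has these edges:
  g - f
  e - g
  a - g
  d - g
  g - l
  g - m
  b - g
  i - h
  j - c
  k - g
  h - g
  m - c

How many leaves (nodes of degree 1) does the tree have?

9

Exactly 9 nodes have a single neighbour: a, b, d, e, f, i, j, k, l.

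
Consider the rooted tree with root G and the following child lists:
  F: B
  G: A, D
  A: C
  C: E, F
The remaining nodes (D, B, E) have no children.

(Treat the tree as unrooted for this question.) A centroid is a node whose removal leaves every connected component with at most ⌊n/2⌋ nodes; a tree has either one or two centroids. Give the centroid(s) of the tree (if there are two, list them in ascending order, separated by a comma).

If C is removed the pieces have sizes 3, 2, 1, all ≤ ⌊7/2⌋ = 3.
Every other node leaves some component of size > 3, so the centroid is unique.

C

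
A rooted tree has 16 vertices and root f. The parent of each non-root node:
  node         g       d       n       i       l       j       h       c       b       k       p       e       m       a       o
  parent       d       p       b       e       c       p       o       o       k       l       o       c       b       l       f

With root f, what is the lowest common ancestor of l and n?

l

Path l→root: l c o f; path n→root: n b k l c o f.
First common node: l.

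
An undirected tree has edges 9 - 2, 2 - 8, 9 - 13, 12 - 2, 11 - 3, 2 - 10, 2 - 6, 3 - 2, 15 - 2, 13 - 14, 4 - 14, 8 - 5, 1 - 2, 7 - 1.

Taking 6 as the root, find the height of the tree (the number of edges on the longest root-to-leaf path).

5

A deepest node is 4, reached by 6 → 2 → 9 → 13 → 14 → 4.
That path has 5 edges, so the height is 5.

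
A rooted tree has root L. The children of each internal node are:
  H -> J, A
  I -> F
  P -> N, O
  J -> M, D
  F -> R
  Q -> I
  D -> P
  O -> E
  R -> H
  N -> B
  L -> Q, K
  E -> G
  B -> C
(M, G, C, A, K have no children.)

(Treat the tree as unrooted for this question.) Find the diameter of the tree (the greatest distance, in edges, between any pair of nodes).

Starting from G, a farthest node is K at distance 12.
One longest path: G - E - O - P - D - J - H - R - F - I - Q - L - K.
So the diameter is 12.

12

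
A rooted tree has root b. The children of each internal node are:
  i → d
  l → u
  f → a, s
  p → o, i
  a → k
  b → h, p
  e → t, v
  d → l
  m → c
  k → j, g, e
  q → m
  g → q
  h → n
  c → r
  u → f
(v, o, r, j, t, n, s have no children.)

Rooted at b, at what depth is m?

Climbing from m to the root: m – q – g – k – a – f – u – l – d – i – p – b. That's 11 steps.

11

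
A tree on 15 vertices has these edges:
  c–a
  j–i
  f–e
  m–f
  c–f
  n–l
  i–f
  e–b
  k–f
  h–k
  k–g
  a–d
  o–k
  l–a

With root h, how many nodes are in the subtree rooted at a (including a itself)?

a's subtree: {a, l, d, n}, size 4.

4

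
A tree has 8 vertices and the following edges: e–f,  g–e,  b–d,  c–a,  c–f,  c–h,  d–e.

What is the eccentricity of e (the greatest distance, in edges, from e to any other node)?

3

The node farthest from e is h (a also at distance 3), via e-f-c-h — 3 edges.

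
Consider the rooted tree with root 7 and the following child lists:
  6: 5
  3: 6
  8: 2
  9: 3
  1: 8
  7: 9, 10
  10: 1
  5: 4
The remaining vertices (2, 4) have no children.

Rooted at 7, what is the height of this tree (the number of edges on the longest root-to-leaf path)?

5

The longest root-to-leaf path is 7 → 9 → 3 → 6 → 5 → 4 (5 edges).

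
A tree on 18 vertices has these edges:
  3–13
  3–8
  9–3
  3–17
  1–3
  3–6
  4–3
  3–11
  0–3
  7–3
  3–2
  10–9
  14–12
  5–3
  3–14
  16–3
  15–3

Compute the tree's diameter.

4

A longest path is 12-14-3-9-10, with 4 edges.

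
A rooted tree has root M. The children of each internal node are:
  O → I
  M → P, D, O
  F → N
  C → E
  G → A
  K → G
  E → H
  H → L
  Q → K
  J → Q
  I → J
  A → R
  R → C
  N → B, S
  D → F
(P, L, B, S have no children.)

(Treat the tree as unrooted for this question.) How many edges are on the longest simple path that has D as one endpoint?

Distances from D peak at 13, attained at L.
D–M–O–I–J–Q–K–G–A–R–C–E–H–L

13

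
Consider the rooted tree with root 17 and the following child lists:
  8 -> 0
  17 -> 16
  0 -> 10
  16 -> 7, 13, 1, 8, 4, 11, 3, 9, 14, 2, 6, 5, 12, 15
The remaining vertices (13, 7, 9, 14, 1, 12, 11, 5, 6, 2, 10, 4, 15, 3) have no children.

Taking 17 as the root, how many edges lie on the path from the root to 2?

2

17–16–2 — 2 edges.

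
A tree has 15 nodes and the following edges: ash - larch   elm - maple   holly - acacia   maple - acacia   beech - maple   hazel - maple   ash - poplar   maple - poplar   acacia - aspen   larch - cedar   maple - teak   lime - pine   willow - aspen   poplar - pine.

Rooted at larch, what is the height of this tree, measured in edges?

6

willow sits deepest: larch → ash → poplar → maple → acacia → aspen → willow — 6 edges from the root.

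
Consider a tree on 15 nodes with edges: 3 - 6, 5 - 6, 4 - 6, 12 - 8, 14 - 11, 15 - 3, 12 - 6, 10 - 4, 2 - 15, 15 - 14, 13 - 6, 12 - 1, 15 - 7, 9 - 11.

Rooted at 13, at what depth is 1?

3

Path from 13 to 1: 13–6–12–1, which has 3 edges.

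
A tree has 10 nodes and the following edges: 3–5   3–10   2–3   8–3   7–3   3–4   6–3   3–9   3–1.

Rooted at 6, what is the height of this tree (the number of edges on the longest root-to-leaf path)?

2

A deepest node is 5, reached by 6-3-5.
That path has 2 edges, so the height is 2.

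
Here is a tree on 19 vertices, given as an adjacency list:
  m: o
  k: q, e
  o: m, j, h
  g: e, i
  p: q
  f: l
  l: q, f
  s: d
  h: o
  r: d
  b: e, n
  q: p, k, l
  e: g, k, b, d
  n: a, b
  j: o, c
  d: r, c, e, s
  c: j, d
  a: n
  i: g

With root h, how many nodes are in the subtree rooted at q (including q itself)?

4

The subtree rooted at q contains: q, l, p, f — 4 nodes.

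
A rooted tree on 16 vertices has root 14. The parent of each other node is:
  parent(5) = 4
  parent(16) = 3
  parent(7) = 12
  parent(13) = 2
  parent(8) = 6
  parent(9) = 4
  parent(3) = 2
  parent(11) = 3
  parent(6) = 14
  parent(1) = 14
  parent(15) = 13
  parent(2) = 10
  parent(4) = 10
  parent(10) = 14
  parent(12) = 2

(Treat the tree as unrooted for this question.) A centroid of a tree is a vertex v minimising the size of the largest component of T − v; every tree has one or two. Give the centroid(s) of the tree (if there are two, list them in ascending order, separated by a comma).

2, 10

Delete 2: the remaining components have sizes 8, 3, 2, 2. Max 8 ≤ 8, so 2 is a centroid.
10 is adjacent to 2 and is also a centroid (the largest component after removing it is likewise 8).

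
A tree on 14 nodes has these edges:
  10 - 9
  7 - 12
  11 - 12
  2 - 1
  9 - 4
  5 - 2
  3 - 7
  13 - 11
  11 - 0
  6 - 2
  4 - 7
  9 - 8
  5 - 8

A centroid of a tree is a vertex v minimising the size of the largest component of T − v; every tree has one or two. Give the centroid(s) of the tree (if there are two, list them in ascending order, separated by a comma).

4, 9

Removing 4 splits the tree into components of sizes 7, 6; the largest is 7 ≤ ⌊14/2⌋ = 7.
Its neighbour 9 also leaves a largest component of size 7, so both are centroids.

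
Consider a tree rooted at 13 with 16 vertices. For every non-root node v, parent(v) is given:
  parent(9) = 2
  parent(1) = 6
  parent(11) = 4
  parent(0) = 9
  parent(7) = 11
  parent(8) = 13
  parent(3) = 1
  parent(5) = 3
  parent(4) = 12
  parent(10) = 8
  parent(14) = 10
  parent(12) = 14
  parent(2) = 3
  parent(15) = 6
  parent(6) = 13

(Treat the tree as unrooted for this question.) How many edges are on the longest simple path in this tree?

13

A longest path is 7 - 11 - 4 - 12 - 14 - 10 - 8 - 13 - 6 - 1 - 3 - 2 - 9 - 0, with 13 edges.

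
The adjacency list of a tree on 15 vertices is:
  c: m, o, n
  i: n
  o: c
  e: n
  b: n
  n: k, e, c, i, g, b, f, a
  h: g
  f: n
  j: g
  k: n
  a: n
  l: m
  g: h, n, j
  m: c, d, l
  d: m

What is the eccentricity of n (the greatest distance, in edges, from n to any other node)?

A farthest node from n is d (l also at distance 3).
The path n–c–m–d has 3 edges.

3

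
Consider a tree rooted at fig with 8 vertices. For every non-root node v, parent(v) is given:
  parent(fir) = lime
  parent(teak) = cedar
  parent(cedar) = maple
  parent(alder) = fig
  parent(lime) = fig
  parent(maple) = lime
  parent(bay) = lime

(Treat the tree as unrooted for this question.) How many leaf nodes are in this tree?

4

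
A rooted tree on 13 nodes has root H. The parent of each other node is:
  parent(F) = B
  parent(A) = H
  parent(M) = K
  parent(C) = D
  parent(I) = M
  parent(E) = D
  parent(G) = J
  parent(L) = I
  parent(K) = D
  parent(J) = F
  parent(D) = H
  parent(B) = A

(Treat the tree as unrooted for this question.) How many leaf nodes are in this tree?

4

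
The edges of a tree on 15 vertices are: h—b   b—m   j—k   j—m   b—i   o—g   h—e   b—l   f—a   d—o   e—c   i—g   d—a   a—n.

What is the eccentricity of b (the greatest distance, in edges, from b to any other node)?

6

Distances from b peak at 6, attained at f (n also at distance 6).
b–i–g–o–d–a–f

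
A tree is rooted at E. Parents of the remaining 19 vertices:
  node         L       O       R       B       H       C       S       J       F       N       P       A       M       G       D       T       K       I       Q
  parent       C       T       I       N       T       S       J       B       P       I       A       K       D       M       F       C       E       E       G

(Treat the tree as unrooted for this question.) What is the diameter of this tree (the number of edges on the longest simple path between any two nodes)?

A longest path is O-T-C-S-J-B-N-I-E-K-A-P-F-D-M-G-Q, with 16 edges.

16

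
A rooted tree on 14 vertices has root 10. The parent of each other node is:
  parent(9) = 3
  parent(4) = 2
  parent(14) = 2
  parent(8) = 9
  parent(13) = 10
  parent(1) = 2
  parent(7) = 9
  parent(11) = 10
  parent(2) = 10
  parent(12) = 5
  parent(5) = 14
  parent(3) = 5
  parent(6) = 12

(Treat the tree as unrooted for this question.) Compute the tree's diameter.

7

Starting from 11, a farthest node is 7 at distance 7.
One longest path: 11 - 10 - 2 - 14 - 5 - 3 - 9 - 7.
So the diameter is 7.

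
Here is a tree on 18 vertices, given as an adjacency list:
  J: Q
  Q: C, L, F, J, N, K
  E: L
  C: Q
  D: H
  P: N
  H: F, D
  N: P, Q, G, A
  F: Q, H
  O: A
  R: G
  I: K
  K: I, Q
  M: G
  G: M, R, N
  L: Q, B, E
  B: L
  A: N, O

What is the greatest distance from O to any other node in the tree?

6

The node farthest from O is D, via O–A–N–Q–F–H–D — 6 edges.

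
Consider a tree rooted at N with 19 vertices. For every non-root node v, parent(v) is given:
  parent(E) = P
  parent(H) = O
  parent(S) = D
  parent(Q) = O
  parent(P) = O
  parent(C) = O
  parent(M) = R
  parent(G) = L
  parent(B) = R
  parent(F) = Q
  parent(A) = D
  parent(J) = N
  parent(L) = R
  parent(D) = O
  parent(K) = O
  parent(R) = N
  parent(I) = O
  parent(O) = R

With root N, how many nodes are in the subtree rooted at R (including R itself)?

17

R's subtree: {R, O, M, L, B, D, P, Q, K, I, H, C, G, S, A, E, F}, size 17.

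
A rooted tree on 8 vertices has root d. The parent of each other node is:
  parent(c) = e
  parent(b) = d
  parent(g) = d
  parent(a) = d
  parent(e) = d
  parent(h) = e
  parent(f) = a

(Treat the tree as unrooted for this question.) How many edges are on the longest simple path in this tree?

BFS from h reaches f last, at distance 4; BFS from f confirms no node is farther.
Path: h–e–d–a–f.

4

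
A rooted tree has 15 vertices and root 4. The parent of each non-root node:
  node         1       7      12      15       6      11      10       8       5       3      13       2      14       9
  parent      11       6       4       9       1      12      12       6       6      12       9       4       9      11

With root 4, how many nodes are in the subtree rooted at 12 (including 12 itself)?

The subtree rooted at 12 contains: 12, 11, 3, 10, 1, 9, 6, 13, 14, 15, 7, 8, 5 — 13 nodes.

13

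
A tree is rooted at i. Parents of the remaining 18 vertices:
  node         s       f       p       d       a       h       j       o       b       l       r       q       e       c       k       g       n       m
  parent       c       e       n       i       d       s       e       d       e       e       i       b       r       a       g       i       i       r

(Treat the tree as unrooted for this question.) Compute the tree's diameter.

A longest path is q-b-e-r-i-d-a-c-s-h, with 9 edges.

9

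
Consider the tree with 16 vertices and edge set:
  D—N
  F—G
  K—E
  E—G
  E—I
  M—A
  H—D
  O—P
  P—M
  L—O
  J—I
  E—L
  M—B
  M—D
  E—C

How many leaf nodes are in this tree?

8

Degree-1 nodes: A, B, C, F, H, J, K, N — 8 of them.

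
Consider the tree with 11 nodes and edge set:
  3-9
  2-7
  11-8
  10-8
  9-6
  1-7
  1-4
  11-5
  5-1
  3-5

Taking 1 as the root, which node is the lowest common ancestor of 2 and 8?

2's ancestor chain is 2, 7, 1 and 8's is 8, 11, 5, 1; they first meet at 1.

1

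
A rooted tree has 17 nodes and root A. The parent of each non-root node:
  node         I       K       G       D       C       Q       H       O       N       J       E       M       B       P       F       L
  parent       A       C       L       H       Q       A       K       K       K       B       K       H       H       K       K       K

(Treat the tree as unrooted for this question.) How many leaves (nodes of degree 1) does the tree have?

10

Degree-1 nodes: D, E, F, G, I, J, M, N, O, P — 10 of them.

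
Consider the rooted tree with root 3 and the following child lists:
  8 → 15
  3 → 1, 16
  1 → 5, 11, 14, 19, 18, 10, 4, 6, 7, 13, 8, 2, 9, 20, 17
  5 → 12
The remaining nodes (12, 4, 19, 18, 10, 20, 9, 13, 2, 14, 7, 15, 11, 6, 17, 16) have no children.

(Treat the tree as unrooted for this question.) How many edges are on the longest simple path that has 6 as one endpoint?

Distances from 6 peak at 3, attained at 16 (15, 12 also at distance 3).
6-1-3-16

3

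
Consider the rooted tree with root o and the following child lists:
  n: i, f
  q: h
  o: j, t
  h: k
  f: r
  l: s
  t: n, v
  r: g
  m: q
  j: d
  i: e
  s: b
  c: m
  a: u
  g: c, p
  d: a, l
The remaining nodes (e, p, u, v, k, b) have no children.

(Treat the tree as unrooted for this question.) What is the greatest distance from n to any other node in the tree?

8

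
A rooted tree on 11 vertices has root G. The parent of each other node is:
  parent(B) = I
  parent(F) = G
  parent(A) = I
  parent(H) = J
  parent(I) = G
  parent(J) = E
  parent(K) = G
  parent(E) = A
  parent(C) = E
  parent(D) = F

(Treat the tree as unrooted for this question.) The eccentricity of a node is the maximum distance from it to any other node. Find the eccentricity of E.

5

A farthest node from E is D.
The path E-A-I-G-F-D has 5 edges.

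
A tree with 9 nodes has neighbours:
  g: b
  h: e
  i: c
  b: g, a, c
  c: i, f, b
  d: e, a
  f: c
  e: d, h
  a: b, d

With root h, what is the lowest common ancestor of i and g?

b

Path i→root: i c b a d e h; path g→root: g b a d e h.
First common node: b.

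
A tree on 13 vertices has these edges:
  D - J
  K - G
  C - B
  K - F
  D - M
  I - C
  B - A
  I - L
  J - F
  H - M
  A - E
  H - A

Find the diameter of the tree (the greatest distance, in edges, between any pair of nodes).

11

Starting from G, a farthest node is L at distance 11.
One longest path: G - K - F - J - D - M - H - A - B - C - I - L.
So the diameter is 11.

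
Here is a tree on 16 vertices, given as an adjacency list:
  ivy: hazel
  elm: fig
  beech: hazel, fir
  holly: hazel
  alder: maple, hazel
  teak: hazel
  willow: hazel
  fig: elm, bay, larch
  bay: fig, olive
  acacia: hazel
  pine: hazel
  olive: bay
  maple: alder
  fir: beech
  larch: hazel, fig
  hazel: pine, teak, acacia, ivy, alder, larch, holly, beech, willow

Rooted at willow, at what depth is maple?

Climbing from maple to the root: maple – alder – hazel – willow. That's 3 steps.

3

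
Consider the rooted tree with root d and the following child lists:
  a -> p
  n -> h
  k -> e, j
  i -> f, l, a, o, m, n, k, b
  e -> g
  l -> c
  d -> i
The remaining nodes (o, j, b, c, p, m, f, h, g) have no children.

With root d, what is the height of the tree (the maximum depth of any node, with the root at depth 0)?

4

The longest root-to-leaf path is d – i – k – e – g (4 edges).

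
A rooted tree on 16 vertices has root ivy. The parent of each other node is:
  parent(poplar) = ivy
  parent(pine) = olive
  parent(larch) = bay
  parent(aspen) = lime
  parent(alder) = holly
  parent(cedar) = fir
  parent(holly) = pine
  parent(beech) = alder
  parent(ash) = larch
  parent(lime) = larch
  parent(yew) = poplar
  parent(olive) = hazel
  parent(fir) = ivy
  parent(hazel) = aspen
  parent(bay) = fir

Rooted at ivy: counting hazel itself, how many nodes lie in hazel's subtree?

Descendants of hazel (including itself): hazel, olive, pine, holly, alder, beech. That's 6.

6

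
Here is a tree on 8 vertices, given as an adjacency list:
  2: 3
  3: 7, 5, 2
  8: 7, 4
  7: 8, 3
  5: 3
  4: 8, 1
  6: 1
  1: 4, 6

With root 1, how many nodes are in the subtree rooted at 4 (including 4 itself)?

Descendants of 4 (including itself): 4, 8, 7, 3, 5, 2. That's 6.

6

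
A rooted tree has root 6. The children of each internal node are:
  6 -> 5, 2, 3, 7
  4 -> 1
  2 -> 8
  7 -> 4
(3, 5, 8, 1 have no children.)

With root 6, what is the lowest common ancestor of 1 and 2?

6

1's ancestor chain is 1, 4, 7, 6 and 2's is 2, 6; they first meet at 6.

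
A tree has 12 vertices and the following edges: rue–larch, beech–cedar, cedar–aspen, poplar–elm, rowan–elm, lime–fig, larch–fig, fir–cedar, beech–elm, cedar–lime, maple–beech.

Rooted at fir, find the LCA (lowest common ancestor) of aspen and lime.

Path aspen→root: aspen cedar fir; path lime→root: lime cedar fir.
First common node: cedar.

cedar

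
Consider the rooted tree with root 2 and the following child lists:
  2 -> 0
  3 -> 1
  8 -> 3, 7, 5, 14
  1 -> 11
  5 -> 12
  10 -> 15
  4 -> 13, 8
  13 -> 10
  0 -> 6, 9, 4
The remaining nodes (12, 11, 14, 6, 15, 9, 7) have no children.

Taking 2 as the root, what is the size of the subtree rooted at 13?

3

The subtree rooted at 13 contains: 13, 10, 15 — 3 nodes.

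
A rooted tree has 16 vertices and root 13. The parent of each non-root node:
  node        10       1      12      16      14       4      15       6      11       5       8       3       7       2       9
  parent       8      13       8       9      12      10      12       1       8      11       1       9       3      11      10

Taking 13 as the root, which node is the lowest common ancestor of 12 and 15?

12

12's ancestor chain is 12, 8, 1, 13 and 15's is 15, 12, 8, 1, 13; they first meet at 12.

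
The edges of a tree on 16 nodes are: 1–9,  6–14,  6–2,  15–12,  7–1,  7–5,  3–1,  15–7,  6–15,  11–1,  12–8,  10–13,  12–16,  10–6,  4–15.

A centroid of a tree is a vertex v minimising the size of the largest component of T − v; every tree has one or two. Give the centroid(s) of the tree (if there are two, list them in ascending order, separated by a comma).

15

If 15 is removed the pieces have sizes 6, 5, 3, 1, all ≤ ⌊16/2⌋ = 8.
No neighbour of 15 does as well, so 15 is the unique centroid.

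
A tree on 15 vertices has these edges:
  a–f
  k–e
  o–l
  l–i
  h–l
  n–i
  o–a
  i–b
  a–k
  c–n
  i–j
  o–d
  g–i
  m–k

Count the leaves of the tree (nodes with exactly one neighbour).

The leaves are b, c, d, e, f, g, h, j, m.
That is 9 leaves.

9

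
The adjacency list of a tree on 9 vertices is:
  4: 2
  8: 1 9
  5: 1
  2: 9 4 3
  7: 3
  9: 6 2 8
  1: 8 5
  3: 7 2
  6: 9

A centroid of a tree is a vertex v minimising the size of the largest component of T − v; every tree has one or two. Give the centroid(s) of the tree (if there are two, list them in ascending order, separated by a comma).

9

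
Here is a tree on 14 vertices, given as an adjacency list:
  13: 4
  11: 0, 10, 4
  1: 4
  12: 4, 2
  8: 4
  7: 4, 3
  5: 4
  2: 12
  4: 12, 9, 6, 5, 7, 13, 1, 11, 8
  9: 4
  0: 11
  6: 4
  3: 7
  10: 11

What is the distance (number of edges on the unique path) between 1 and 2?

1 - 4 - 12 - 2: 3 edges.

3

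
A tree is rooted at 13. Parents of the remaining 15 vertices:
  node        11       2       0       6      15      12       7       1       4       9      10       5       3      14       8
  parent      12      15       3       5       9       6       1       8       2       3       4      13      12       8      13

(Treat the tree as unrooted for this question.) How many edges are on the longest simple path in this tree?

A longest path is 10–4–2–15–9–3–12–6–5–13–8–1–7, with 12 edges.

12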